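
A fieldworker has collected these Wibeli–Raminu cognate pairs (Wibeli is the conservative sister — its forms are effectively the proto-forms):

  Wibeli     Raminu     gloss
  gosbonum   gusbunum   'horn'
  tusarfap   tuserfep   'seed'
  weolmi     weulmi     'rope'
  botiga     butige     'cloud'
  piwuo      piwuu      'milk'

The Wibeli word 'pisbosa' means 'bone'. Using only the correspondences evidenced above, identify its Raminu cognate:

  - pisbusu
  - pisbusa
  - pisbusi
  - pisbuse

gosbonum ~ gusbunum, botiga ~ butige — Wibeli o corresponds to Raminu u after a consonant, before a consonant other than r, m, n, p, b, f, v.
botiga ~ butige — Wibeli a corresponds to Raminu e word-finally.
Applying these to Wibeli 'pisbosa':
  pisbosa → pisbusa   (o→u after a consonant, before a consonant other than r, m, n, p, b, f, v)
  pisbusa → pisbuse   (a→e word-finally)
So the Raminu cognate is 'pisbuse'.

pisbuse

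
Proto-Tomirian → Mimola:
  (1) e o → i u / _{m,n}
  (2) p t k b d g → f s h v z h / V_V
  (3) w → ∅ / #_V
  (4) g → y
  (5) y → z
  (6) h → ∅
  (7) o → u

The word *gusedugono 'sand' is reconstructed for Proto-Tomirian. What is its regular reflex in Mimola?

Mimola: *gusedugono
  gusedugono → guseduguno   [pre-nasal raising]
  guseduguno → gusezuhuno   [intervocalic lenition]
  gusezuhuno (rule 3 does not apply)
  gusezuhuno → yusezuhuno   [unconditioned shift]
  yusezuhuno → zusezuhuno   [unconditioned shift]
  zusezuhuno → zusezuuno   [h-loss]
  zusezuuno → zusezuunu   [vowel merger]
  giving Mimola zusezuunu.

zusezuunu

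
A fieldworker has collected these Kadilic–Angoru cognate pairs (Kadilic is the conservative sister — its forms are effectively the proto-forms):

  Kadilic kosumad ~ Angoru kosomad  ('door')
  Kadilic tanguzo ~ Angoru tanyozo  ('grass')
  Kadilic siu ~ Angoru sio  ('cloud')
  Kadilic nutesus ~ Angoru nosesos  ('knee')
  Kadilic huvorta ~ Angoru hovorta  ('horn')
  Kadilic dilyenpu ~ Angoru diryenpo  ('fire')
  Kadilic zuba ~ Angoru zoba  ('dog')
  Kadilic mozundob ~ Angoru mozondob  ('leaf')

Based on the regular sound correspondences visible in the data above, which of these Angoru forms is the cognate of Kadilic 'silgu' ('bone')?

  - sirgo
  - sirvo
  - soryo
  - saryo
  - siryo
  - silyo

siryo

dilyenpu ~ diryenpo — Kadilic l corresponds to Angoru r after a vowel, before a consonant other than r, m, n, p, b, f, v.
tanguzo ~ tanyozo — Kadilic g corresponds to Angoru y after a consonant, before a back vowel.
dilyenpu ~ diryenpo — Kadilic u corresponds to Angoru o word-finally.
Applying these to Kadilic 'silgu':
  silgu → sirgu   (l→r after a vowel, before a consonant other than r, m, n, p, b, f, v)
  sirgu → siryu   (g→y after a consonant, before a back vowel)
  siryu → siryo   (u→o word-finally)
So the Angoru cognate is 'siryo'.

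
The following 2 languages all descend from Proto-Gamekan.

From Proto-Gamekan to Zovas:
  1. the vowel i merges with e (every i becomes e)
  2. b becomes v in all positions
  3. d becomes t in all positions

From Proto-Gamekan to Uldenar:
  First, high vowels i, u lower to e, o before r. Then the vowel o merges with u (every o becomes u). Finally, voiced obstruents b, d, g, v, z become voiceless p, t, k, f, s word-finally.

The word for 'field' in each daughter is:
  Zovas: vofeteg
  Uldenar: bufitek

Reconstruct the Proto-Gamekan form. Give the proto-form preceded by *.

Position 2: Zovas has o, Uldenar has u. Zovas preserves o here (none of its changes turn any other segment into o), so the proto-segment is *o.
Position 4: Zovas has e, Uldenar has i. Uldenar preserves i here (none of its changes turn any other segment into i), so the proto-segment is *i.
This points to *bofiteg. Verify forward in each daughter:
Zovas: *bofiteg > bofeteg > vofeteg  (by vowel merger, unconditioned shift)
Uldenar: *bofiteg
  bofiteg (rule 1 does not apply)
  bofiteg → bufiteg   [vowel merger]
  bufiteg → bufitek   [final devoicing]
  giving Uldenar bufitek.
*bofiteg is the unique common source.

*bofiteg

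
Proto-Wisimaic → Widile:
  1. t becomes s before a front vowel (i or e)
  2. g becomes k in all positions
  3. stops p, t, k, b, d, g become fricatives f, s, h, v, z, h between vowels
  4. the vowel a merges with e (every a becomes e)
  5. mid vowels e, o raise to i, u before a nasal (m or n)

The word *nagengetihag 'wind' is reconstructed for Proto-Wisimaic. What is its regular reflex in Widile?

nehinkesihek

Widile: *nagengetihag
  nagengetihag → nagengesihag   [palatalisation]
  nagengesihag → nakenkesihak   [unconditioned shift]
  nakenkesihak → nahenkesihak   [intervocalic lenition]
  nahenkesihak → nehenkesihek   [vowel merger]
  nehenkesihek → nehinkesihek   [pre-nasal raising]
  giving Widile nehinkesihek.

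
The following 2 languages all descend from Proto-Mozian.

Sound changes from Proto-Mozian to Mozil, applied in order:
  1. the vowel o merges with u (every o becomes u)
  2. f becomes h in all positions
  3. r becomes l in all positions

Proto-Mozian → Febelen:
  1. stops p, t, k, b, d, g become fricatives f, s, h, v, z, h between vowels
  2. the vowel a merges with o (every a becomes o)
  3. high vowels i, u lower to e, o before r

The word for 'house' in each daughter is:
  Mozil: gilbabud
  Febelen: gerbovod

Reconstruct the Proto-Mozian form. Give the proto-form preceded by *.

Position 3: Mozil has l, Febelen has r. Febelen preserves r here (none of its changes turn any other segment into r), so the proto-segment is *r.
Position 7: Mozil has u, Febelen has o. Taking the neighbouring segments as reconstructed: Mozil u could go back to *o or *u; Febelen o could go back to *a or *o — the one source consistent with every daughter is *o.
Position 2: Mozil has i, Febelen has e. Mozil preserves i here (none of its changes turn any other segment into i), so the proto-segment is *i.
Continuing position by position gives *girbabod; check it forward:
Mozil: *girbabod
  girbabod → girbabud   [vowel merger]
  girbabud (rule 2 does not apply)
  girbabud → gilbabud   [unconditioned shift]
  giving Mozil gilbabud.
Febelen: *girbabod > girbavod > girbovod > gerbovod  (by intervocalic lenition, vowel merger, pre-rhotic lowering)
*girbabod is the unique common source.

*girbabod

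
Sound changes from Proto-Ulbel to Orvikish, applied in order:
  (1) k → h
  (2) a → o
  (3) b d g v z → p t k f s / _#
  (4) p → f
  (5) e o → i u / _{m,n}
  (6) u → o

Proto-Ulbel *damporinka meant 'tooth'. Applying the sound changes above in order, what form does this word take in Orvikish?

domforinho

Orvikish: *damporinka
  damporinka → damporinha   [unconditioned shift]
  damporinha → domporinho   [vowel merger]
  domporinho (rule 3 does not apply)
  domporinho → domforinho   [unconditioned shift]
  domforinho → dumforinho   [pre-nasal raising]
  dumforinho → domforinho   [vowel merger]
  giving Orvikish domforinho.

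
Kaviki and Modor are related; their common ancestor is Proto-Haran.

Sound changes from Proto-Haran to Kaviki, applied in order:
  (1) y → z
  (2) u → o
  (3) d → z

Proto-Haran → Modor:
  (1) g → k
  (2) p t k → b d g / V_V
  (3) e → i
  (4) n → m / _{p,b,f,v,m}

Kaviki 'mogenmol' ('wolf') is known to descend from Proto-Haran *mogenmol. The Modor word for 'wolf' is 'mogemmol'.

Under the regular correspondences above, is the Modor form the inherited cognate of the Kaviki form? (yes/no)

no

Derive the expected Modor reflex of *mogenmol:
Modor: *mogenmol > mokenmol > mogenmol > moginmol > mogimmol  (by unconditioned shift, intervocalic voicing, vowel merger, nasal place assimilation)
The regular Modor reflex would be 'mogimmol', but the attested form is 'mogemmol'. The correspondence is irregular, so they are not cognates (the Modor form has a different source).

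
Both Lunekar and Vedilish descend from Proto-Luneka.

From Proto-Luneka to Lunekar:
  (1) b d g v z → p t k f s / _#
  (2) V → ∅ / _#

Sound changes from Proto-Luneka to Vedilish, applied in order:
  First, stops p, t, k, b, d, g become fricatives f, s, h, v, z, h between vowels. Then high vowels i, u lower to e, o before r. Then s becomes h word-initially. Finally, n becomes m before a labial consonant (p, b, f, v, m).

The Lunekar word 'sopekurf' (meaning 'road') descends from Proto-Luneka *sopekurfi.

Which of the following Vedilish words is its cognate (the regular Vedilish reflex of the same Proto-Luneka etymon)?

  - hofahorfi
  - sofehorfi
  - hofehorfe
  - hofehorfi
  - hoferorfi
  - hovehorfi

hofehorfi

Vedilish: *sopekurfi
  sopekurfi → sofehurfi   [intervocalic lenition]
  sofehurfi → sofehorfi   [pre-rhotic lowering]
  sofehorfi → hofehorfi   [debuccalisation]
  hofehorfi (rule 4 does not apply)
  giving Vedilish hofehorfi.
Only 'hofehorfi' matches the regular Vedilish development of *sopekurfi.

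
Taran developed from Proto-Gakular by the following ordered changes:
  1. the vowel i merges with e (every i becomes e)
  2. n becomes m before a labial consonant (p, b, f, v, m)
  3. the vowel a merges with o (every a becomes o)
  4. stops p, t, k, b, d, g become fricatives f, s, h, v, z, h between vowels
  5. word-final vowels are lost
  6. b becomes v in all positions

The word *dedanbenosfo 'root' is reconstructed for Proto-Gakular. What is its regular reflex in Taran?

Taran: start from *dedanbenosfo.
  rule 1: no change — dedanbenosfo
  rule 2 (nasal place assimilation): dedanbenosfo → dedambenosfo
  rule 3 (vowel merger): dedambenosfo → dedombenosfo
  rule 4 (intervocalic lenition): dedombenosfo → dezombenosfo
  rule 5 (apocope): dezombenosfo → dezombenosf
  rule 6 (unconditioned shift): dezombenosf → dezomvenosf
  ⇒ Taran dezomvenosf

dezomvenosf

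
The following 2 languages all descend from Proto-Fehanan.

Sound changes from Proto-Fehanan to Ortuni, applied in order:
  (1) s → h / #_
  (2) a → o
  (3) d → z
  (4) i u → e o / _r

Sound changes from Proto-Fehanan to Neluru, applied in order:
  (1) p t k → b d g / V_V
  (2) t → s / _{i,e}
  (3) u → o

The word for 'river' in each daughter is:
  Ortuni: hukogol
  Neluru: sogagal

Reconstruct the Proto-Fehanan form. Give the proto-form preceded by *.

Position 4: Ortuni has o, Neluru has a. Neluru preserves a here (none of its changes turn any other segment into a), so the proto-segment is *a.
Position 1: Ortuni has h, Neluru has s. Taking the neighbouring segments as reconstructed: Ortuni h could go back to *s or *h; Neluru s can only go back to *s — the one source consistent with every daughter is *s.
Position 2: Ortuni has u, Neluru has o. Ortuni preserves u here (none of its changes turn any other segment into u), so the proto-segment is *u.
Continuing position by position gives *sukagal; check it forward:
Ortuni: *sukagal
  sukagal → hukagal   [debuccalisation]
  hukagal → hukogol   [vowel merger]
  hukogol (rule 3 does not apply)
  hukogol (rule 4 does not apply)
  giving Ortuni hukogol.
Neluru: *sukagal > sugagal > sogagal  (by intervocalic voicing, vowel merger)
Only *sukagal yields all of Ortuni hukogol, Neluru sogagal.

*sukagal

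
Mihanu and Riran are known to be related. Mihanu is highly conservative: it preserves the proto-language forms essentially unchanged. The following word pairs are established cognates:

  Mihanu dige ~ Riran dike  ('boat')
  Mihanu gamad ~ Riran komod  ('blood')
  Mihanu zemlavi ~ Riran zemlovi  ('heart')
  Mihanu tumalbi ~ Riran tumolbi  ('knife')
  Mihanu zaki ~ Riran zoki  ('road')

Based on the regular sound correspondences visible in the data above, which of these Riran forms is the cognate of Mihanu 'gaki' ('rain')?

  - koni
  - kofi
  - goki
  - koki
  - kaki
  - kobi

koki

gamad ~ komod — Mihanu g corresponds to Riran k word-initially before a back vowel.
gamad ~ komod, tumalbi ~ tumolbi — Mihanu a corresponds to Riran o after a consonant, before a consonant other than r, m, n, p, b, f, v.
Applying these to Mihanu 'gaki':
  gaki → kaki   (g→k word-initially before a back vowel)
  kaki → koki   (a→o after a consonant, before a consonant other than r, m, n, p, b, f, v)
So the Riran cognate is 'koki'.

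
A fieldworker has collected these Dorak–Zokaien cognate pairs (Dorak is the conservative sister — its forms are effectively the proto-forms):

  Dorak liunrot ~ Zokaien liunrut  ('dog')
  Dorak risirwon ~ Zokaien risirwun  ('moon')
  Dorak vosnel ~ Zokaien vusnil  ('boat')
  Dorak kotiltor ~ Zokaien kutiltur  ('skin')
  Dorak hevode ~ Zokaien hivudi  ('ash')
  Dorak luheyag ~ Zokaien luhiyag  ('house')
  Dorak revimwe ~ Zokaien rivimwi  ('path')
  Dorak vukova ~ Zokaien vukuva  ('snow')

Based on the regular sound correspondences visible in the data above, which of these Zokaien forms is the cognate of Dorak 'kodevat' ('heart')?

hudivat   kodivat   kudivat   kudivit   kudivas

liunrot ~ liunrut, vosnel ~ vusnil — Dorak o corresponds to Zokaien u after a consonant, before a consonant other than r, m, n, p, b, f, v.
hevode ~ hivudi, revimwe ~ rivimwi — Dorak e corresponds to Zokaien i after a consonant, before a labial obstruent.
Applying these to Dorak 'kodevat':
  kodevat → kudevat   (o→u after a consonant, before a consonant other than r, m, n, p, b, f, v)
  kudevat → kudivat   (e→i after a consonant, before a labial obstruent)
So the Zokaien cognate is 'kudivat'.

kudivat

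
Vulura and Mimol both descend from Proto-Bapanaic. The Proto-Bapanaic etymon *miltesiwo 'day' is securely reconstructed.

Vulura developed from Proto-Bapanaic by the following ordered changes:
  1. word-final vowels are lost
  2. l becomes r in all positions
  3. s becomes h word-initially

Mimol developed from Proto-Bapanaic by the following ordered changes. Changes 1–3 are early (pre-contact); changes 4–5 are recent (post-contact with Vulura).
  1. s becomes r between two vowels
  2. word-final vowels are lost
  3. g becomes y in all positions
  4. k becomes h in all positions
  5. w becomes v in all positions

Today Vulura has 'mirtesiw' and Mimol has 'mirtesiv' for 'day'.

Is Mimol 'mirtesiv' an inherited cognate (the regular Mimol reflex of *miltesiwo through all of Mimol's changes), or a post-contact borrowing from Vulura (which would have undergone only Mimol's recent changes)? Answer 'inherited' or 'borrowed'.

borrowed

If inherited, *miltesiwo would pass through all of Mimol's changes:
Mimol: *miltesiwo > milteriwo > milteriw > milteriv  (by rhotacism, apocope, unconditioned shift)
If borrowed from Vulura 'mirtesiw' after the early changes, it would undergo only the recent ones:
  rule 4 (unconditioned shift): no change (mirtesiw)
  rule 5 (unconditioned shift): mirtesiw → mirtesiv
  ⇒ as a loan: mirtesiv
Mimol 'mirtesiv' matches the loan outcome 'mirtesiv', not the inherited 'milteriv' — it skipped the early Mimol changes, so it was borrowed from Vulura.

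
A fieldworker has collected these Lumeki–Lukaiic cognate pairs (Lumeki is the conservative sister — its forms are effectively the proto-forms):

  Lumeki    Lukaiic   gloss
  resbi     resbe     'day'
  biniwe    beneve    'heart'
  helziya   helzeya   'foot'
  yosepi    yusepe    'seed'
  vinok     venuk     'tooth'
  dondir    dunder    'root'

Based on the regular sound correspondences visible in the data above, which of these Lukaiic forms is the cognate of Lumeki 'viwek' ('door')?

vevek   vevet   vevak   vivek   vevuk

vevek

biniwe ~ beneve, helziya ~ helzeya — Lumeki i corresponds to Lukaiic e after a consonant, before a consonant other than r, m, n, p, b, f, v.
biniwe ~ beneve — Lumeki w corresponds to Lukaiic v between vowels (before a front vowel).
Applying these to Lumeki 'viwek':
  viwek → vewek   (i→e after a consonant, before a consonant other than r, m, n, p, b, f, v)
  vewek → vevek   (w→v between vowels (before a front vowel))
So the Lukaiic cognate is 'vevek'.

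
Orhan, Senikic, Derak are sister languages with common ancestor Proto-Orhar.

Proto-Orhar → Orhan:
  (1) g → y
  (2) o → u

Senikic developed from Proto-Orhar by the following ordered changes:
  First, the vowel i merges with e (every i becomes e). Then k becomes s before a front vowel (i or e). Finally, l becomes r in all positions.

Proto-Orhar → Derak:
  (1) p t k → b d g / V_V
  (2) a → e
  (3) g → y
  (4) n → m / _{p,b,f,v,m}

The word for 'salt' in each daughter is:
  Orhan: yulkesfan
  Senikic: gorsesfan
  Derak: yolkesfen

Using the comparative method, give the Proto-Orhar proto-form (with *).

*golkesfan

Position 2: Orhan has u, Senikic has o, Derak has o. Senikic preserves o here (none of its changes turn any other segment into o), so the proto-segment is *o.
Position 4: Orhan has k, Senikic has s, Derak has k. Orhan preserves k here (none of its changes turn any other segment into k), so the proto-segment is *k.
Continuing position by position gives *golkesfan; check it forward:
Orhan: *golkesfan
  golkesfan → yolkesfan   [unconditioned shift]
  yolkesfan → yulkesfan   [vowel merger]
  giving Orhan yulkesfan.
Senikic: *golkesfan > golsesfan > gorsesfan  (by palatalisation, unconditioned shift)
Derak: *golkesfan > golkesfen > yolkesfen  (by vowel merger, unconditioned shift)
*golkesfan is the unique common source.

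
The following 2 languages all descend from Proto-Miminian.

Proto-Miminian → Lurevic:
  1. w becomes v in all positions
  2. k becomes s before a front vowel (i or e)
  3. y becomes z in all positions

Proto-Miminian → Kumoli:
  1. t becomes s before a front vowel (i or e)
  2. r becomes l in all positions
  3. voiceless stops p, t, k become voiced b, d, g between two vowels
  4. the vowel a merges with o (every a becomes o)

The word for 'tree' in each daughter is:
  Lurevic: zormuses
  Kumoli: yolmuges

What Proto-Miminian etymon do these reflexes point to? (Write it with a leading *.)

*yormukes

Position 3: Lurevic has r, Kumoli has l. Lurevic preserves r here (none of its changes turn any other segment into r), so the proto-segment is *r.
Position 1: Lurevic has z, Kumoli has y. Kumoli preserves y here (none of its changes turn any other segment into y), so the proto-segment is *y.
Verify the candidate proto-form against each daughter:
Lurevic: *yormukes
  yormukes (rule 1 does not apply)
  yormukes → yormuses   [palatalisation]
  yormuses → zormuses   [unconditioned shift]
  giving Lurevic zormuses.
Kumoli: *yormukes > yolmukes > yolmuges  (by unconditioned shift, intervocalic voicing)
No other proto-form is consistent with every reflex, so the reconstruction is *yormukes.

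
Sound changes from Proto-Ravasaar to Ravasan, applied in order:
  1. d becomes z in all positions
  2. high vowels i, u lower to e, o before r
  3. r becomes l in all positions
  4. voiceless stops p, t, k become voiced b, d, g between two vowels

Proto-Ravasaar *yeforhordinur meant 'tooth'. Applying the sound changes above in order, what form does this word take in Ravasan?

Ravasan: start from *yeforhordinur.
  rule 1 (unconditioned shift): yeforhordinur → yeforhorzinur
  rule 2 (pre-rhotic lowering): yeforhorzinur → yeforhorzinor
  rule 3 (unconditioned shift): yeforhorzinor → yefolholzinol
  rule 4: no change — yefolholzinol
  ⇒ Ravasan yefolholzinol

yefolholzinol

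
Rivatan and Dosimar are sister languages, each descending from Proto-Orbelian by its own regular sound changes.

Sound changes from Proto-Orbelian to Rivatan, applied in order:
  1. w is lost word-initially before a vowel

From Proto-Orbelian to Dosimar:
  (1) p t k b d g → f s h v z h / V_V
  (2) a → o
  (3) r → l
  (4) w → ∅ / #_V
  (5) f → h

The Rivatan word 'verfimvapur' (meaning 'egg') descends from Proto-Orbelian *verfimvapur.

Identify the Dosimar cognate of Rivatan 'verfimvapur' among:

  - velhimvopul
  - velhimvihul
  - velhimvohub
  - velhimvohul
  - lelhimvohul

Dosimar: *verfimvapur
  verfimvapur → verfimvafur   [intervocalic lenition]
  verfimvafur → verfimvofur   [vowel merger]
  verfimvofur → velfimvoful   [unconditioned shift]
  velfimvoful (rule 4 does not apply)
  velfimvoful → velhimvohul   [unconditioned shift]
  giving Dosimar velhimvohul.
The other candidates each miss or misapply at least one Dosimar change.

velhimvohul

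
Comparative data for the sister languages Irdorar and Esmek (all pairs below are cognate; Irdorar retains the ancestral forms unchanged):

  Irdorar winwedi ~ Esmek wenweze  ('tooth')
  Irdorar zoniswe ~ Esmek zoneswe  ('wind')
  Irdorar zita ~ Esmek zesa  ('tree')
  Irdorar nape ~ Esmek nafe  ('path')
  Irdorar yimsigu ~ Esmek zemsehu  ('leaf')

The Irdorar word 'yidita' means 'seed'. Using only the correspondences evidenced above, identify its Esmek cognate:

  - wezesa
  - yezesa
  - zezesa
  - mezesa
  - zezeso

yimsigu ~ zemsehu — Irdorar y corresponds to Esmek z word-initially before a front vowel.
zoniswe ~ zoneswe, zita ~ zesa — Irdorar i corresponds to Esmek e after a consonant, before a consonant other than r, m, n, p, b, f, v.
winwedi ~ wenweze — Irdorar d corresponds to Esmek z between vowels (before a front vowel).
zita ~ zesa — Irdorar t corresponds to Esmek s between vowels (before a back vowel).
Applying these to Irdorar 'yidita':
  yidita → zidita   (y→z word-initially before a front vowel)
  zidita → zedita   (i→e after a consonant, before a consonant other than r, m, n, p, b, f, v)
  zedita → zezita   (d→z between vowels (before a front vowel))
  zezita → zezeta   (i→e after a consonant, before a consonant other than r, m, n, p, b, f, v)
  zezeta → zezesa   (t→s between vowels (before a back vowel))
So the Esmek cognate is 'zezesa'.

zezesa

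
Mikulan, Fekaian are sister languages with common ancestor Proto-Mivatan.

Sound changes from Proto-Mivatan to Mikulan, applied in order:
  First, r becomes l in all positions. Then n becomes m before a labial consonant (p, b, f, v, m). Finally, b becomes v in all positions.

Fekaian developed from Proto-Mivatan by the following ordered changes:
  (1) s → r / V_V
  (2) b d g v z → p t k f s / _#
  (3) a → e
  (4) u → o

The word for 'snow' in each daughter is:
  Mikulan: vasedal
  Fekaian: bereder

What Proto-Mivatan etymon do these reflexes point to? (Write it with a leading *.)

Position 3: Mikulan has s, Fekaian has r. Mikulan preserves s here (none of its changes turn any other segment into s), so the proto-segment is *s.
Position 1: Mikulan has v, Fekaian has b. Fekaian preserves b here (none of its changes turn any other segment into b), so the proto-segment is *b.
Position 7: Mikulan has l, Fekaian has r. Taking the neighbouring segments as reconstructed: Mikulan l could go back to *l or *r; Fekaian r can only go back to *r — the one source consistent with every daughter is *r.
Continuing position by position gives *basedar; check it forward:
Mikulan: *basedar > basedal > vasedal  (by unconditioned shift, unconditioned shift)
Fekaian: *basedar > baredar > bereder  (by rhotacism, vowel merger)
*basedar is the unique common source.

*basedar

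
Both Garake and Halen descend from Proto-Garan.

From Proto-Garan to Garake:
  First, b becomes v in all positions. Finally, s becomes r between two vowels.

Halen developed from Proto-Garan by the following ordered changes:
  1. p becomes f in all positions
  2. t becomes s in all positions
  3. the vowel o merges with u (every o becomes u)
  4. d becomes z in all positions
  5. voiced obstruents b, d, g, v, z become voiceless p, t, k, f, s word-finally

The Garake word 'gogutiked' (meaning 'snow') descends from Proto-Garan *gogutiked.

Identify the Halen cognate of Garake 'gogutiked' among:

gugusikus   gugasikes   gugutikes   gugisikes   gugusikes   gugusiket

gugusikes

Halen: *gogutiked
  gogutiked (rule 1 does not apply)
  gogutiked → gogusiked   [unconditioned shift]
  gogusiked → gugusiked   [vowel merger]
  gugusiked → gugusikez   [unconditioned shift]
  gugusikez → gugusikes   [final devoicing]
  giving Halen gugusikes.
Only 'gugusikes' matches the regular Halen development of *gogutiked.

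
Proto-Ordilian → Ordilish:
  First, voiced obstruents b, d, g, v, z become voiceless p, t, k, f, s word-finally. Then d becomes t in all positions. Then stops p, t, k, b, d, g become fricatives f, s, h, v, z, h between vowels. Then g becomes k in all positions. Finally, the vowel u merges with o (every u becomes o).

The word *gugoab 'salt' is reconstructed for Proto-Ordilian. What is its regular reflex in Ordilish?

kohoap

Ordilish: *gugoab > gugoap > guhoap > kuhoap > kohoap  (by final devoicing, intervocalic lenition, unconditioned shift, vowel merger)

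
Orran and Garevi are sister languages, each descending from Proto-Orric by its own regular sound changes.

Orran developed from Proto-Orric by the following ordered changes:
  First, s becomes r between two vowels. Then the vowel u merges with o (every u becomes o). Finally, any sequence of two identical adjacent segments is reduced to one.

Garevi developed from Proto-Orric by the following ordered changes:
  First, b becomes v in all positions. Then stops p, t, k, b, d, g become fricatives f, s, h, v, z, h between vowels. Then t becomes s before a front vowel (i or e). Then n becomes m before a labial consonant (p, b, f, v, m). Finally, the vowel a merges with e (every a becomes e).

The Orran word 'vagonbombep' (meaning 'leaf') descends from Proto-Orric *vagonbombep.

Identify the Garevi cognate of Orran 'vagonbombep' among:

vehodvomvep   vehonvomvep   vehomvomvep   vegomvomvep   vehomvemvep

Garevi: *vagonbombep > vagonvomvep > vahonvomvep > vahomvomvep > vehomvomvep  (by unconditioned shift, intervocalic lenition, nasal place assimilation, vowel merger)
The other candidates each miss or misapply at least one Garevi change.

vehomvomvep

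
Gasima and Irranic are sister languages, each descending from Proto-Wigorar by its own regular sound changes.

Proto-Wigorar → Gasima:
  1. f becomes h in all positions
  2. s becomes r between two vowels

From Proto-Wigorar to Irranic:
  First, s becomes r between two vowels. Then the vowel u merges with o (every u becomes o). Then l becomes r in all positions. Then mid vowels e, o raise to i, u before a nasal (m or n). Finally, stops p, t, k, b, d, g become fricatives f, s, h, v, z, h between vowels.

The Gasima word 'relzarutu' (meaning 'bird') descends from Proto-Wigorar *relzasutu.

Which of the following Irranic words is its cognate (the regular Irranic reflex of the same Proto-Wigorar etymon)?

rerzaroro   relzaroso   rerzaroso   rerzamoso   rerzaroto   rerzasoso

rerzaroso

Irranic: start from *relzasutu.
  rule 1 (rhotacism): relzasutu → relzarutu
  rule 2 (vowel merger): relzarutu → relzaroto
  rule 3 (unconditioned shift): relzaroto → rerzaroto
  rule 4: no change — rerzaroto
  rule 5 (intervocalic lenition): rerzaroto → rerzaroso
  ⇒ Irranic rerzaroso
Among the options, 'rerzaroso' alone shows every Irranic change applied in order.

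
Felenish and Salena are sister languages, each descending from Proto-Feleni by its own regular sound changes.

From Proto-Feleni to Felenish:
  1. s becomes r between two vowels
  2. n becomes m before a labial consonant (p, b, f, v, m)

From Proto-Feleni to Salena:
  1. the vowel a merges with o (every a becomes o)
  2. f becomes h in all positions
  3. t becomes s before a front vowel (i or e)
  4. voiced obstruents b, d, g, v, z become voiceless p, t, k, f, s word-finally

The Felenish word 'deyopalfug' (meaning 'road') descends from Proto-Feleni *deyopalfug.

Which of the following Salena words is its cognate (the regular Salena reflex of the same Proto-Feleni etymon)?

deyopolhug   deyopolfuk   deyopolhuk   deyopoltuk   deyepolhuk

Salena: *deyopalfug > deyopolfug > deyopolhug > deyopolhuk  (by vowel merger, unconditioned shift, final devoicing)
Only 'deyopolhuk' matches the regular Salena development of *deyopalfug.

deyopolhuk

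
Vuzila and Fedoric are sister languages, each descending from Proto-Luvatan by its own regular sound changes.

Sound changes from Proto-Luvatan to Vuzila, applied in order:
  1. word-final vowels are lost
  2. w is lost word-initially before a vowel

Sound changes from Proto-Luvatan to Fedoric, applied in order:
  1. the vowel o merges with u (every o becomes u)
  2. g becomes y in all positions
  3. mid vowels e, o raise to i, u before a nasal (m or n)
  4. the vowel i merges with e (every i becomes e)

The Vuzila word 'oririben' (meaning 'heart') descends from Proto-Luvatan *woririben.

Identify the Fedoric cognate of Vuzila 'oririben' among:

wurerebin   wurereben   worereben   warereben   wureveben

Fedoric: *woririben > wuririben > wuriribin > wurereben  (by vowel merger, pre-nasal raising, vowel merger)
The other candidates each miss or misapply at least one Fedoric change.

wurereben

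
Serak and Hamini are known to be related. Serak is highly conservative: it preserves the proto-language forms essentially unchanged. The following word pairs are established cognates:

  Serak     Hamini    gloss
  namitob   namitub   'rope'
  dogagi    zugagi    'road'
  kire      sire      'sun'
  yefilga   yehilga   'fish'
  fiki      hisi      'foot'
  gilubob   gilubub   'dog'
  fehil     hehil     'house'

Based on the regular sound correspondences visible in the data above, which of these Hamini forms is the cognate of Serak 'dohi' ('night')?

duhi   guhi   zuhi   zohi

zuhi

dogagi ~ zugagi — Serak d corresponds to Hamini z word-initially before a back vowel.
dogagi ~ zugagi — Serak o corresponds to Hamini u after a consonant, before a consonant other than r, m, n, p, b, f, v.
Applying these to Serak 'dohi':
  dohi → zohi   (d→z word-initially before a back vowel)
  zohi → zuhi   (o→u after a consonant, before a consonant other than r, m, n, p, b, f, v)
So the Hamini cognate is 'zuhi'.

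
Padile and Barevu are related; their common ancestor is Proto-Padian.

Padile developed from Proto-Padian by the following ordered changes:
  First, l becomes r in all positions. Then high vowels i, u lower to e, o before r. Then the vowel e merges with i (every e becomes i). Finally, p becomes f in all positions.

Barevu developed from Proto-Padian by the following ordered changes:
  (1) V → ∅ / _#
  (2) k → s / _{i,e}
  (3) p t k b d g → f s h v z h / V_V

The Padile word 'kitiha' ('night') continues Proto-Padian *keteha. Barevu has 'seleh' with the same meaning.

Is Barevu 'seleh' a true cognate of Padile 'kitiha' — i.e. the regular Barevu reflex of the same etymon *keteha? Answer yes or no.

Derive the expected Barevu reflex of *keteha:
Barevu: *keteha > keteh > seteh > seseh  (by apocope, palatalisation, intervocalic lenition)
The regular Barevu reflex would be 'seseh', but the attested form is 'seleh'. The correspondence is irregular, so they are not cognates (the Barevu form has a different source).

no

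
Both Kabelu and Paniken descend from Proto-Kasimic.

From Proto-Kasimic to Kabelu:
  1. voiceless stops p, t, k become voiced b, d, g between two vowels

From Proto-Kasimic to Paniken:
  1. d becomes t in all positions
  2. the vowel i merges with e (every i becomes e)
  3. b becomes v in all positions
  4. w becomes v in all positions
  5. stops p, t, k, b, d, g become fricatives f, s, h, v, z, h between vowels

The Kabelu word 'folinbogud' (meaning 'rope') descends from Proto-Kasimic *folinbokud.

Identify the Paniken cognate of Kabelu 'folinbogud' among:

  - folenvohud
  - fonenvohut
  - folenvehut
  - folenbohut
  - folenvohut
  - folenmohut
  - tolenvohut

Paniken: *folinbokud > folinbokut > folenbokut > folenvokut > folenvohut  (by unconditioned shift, vowel merger, unconditioned shift, intervocalic lenition)
Only 'folenvohut' matches the regular Paniken development of *folinbokud.

folenvohut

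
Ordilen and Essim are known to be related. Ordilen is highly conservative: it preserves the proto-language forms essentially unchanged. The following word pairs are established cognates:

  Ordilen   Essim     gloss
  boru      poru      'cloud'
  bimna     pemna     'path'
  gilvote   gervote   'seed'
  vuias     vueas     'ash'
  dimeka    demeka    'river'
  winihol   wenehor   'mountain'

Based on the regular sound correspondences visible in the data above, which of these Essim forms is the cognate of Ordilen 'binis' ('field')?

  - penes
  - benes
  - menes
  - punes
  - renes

bimna ~ pemna — Ordilen b corresponds to Essim p word-initially before a front vowel.
winihol ~ wenehor — Ordilen i corresponds to Essim e after a consonant, before a nasal.
gilvote ~ gervote, winihol ~ wenehor — Ordilen i corresponds to Essim e after a consonant, before a consonant other than r, m, n, p, b, f, v.
Applying these to Ordilen 'binis':
  binis → pinis   (b→p word-initially before a front vowel)
  pinis → penis   (i→e after a consonant, before a nasal)
  penis → penes   (i→e after a consonant, before a consonant other than r, m, n, p, b, f, v)
So the Essim cognate is 'penes'.

penes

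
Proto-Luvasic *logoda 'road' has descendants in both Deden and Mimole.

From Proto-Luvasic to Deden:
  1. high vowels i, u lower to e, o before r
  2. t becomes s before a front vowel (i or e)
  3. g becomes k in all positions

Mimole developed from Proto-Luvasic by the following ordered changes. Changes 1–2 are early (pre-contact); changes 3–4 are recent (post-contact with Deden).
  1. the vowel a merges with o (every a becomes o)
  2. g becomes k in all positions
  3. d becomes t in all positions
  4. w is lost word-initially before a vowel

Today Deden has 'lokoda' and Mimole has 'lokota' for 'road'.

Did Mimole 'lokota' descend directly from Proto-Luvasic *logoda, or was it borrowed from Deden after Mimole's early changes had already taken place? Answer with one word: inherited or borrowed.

If inherited, *logoda would pass through all of Mimole's changes:
Mimole: start from *logoda.
  rule 1 (vowel merger): logoda → logodo
  rule 2 (unconditioned shift): logodo → lokodo
  rule 3 (unconditioned shift): lokodo → lokoto
  rule 4: no change — lokoto
  ⇒ Mimole lokoto
If borrowed from Deden 'lokoda' after the early changes, it would undergo only the recent ones:
  rule 3 (unconditioned shift): lokoda → lokota
  rule 4 (glide loss): no change (lokota)
  ⇒ as a loan: lokota
Mimole 'lokota' matches the loan outcome 'lokota', not the inherited 'lokoto' — it skipped the early Mimole changes, so it was borrowed from Deden.

borrowed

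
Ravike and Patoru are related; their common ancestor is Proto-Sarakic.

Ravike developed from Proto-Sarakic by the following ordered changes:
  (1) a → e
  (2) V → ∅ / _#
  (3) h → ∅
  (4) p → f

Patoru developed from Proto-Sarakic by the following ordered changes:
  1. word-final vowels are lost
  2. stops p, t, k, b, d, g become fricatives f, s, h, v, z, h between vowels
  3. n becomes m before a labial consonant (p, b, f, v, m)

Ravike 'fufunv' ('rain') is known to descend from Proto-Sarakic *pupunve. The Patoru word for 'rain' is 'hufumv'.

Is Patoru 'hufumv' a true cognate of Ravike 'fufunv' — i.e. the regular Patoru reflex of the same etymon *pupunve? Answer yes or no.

Derive the expected Patoru reflex of *pupunve:
Patoru: start from *pupunve.
  rule 1 (apocope): pupunve → pupunv
  rule 2 (intervocalic lenition): pupunv → pufunv
  rule 3 (nasal place assimilation): pufunv → pufumv
  ⇒ Patoru pufumv
The regular Patoru reflex would be 'pufumv', but the attested form is 'hufumv'. The correspondence is irregular, so they are not cognates (the Patoru form has a different source).

no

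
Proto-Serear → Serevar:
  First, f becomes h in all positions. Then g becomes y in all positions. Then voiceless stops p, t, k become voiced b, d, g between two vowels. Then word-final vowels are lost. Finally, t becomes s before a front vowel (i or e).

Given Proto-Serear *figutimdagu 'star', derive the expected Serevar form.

hiyudimday

Serevar: *figutimdagu
  figutimdagu → higutimdagu   [unconditioned shift]
  higutimdagu → hiyutimdayu   [unconditioned shift]
  hiyutimdayu → hiyudimdayu   [intervocalic voicing]
  hiyudimdayu → hiyudimday   [apocope]
  hiyudimday (rule 5 does not apply)
  giving Serevar hiyudimday.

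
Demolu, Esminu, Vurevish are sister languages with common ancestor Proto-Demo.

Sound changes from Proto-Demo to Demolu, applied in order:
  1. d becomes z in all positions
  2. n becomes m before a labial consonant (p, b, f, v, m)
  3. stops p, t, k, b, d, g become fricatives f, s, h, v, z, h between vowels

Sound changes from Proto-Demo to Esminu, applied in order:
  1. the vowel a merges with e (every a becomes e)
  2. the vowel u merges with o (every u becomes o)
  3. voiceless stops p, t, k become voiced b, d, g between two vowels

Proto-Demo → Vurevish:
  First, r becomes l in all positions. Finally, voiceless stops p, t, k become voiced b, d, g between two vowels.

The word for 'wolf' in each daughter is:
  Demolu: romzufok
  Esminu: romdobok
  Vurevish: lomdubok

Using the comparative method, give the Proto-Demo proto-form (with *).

Position 5: Demolu has u, Esminu has o, Vurevish has u. Demolu preserves u here (none of its changes turn any other segment into u), so the proto-segment is *u.
Position 1: Demolu has r, Esminu has r, Vurevish has l. Demolu preserves r here (none of its changes turn any other segment into r), so the proto-segment is *r.
This points to *romdupok. Verify forward in each daughter:
Demolu: *romdupok > romzupok > romzufok  (by unconditioned shift, intervocalic lenition)
Esminu: start from *romdupok.
  rule 1: no change — romdupok
  rule 2 (vowel merger): romdupok → romdopok
  rule 3 (intervocalic voicing): romdopok → romdobok
  ⇒ Esminu romdobok
Vurevish: *romdupok > lomdupok > lomdubok  (by unconditioned shift, intervocalic voicing)
*romdupok is the unique common source.

*romdupok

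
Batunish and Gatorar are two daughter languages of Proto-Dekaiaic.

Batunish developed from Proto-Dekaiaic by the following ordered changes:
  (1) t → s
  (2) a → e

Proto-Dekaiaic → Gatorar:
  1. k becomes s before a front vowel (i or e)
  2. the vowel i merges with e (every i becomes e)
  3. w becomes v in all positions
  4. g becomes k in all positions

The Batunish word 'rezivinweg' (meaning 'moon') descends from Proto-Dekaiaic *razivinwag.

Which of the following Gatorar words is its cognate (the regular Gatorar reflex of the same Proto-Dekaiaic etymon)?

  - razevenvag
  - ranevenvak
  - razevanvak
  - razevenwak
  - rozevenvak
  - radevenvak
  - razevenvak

Gatorar: *razivinwag
  razivinwag (rule 1 does not apply)
  razivinwag → razevenwag   [vowel merger]
  razevenwag → razevenvag   [unconditioned shift]
  razevenvag → razevenvak   [unconditioned shift]
  giving Gatorar razevenvak.

razevenvak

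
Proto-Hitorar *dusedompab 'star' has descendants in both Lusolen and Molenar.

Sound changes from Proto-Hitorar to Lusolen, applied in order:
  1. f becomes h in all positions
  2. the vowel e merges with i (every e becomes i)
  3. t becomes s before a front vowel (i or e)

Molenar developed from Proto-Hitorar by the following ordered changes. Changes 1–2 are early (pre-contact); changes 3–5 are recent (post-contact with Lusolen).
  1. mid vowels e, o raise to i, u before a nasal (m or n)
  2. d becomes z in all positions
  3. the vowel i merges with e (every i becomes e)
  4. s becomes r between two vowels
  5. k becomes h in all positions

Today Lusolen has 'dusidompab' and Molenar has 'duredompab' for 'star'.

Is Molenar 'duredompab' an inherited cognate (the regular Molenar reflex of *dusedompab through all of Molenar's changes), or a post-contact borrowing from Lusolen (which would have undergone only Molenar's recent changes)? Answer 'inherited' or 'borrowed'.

If inherited, *dusedompab would pass through all of Molenar's changes:
Molenar: start from *dusedompab.
  rule 1 (pre-nasal raising): dusedompab → dusedumpab
  rule 2 (unconditioned shift): dusedumpab → zusezumpab
  rule 3: no change — zusezumpab
  rule 4 (rhotacism): zusezumpab → zurezumpab
  rule 5: no change — zurezumpab
  ⇒ Molenar zurezumpab
If borrowed from Lusolen 'dusidompab' after the early changes, it would undergo only the recent ones:
  rule 3 (vowel merger): dusidompab → dusedompab
  rule 4 (rhotacism): dusedompab → duredompab
  rule 5 (unconditioned shift): no change (duredompab)
  ⇒ as a loan: duredompab
Molenar 'duredompab' matches the loan outcome 'duredompab', not the inherited 'zurezumpab' — it skipped the early Molenar changes, so it was borrowed from Lusolen.

borrowed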